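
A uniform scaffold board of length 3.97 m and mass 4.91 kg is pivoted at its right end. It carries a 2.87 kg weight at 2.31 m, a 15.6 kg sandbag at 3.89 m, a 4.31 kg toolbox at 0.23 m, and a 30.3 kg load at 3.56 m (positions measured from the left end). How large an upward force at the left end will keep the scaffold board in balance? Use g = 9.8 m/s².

Taking torques about the right end:
Beam weight: 4.91 × 9.8 = 48.12 N down at 1.985 m → arm 1.985 m, τ = 48.12 × 1.985 = 95.52 N·m counterclockwise.
Weight: 2.87 × 9.8 = 28.13 N down at 2.31 m → arm 1.66 m, τ = 28.13 × 1.66 = 46.7 N·m counterclockwise.
Sandbag: 15.6 × 9.8 = 152.9 N down at 3.89 m → arm 0.08 m, τ = 152.9 × 0.08 = 12.23 N·m counterclockwise.
Toolbox: 4.31 × 9.8 = 42.24 N down at 0.23 m → arm 3.74 m, τ = 42.24 × 3.74 = 158 N·m counterclockwise.
Load: 30.3 × 9.8 = 296.9 N down at 3.56 m → arm 0.41 m, τ = 296.9 × 0.41 = 121.7 N·m counterclockwise.
Net moment of the loads = 434.1 N·m counterclockwise.
The upward force F acts at the left end, arm 3.97 m, giving F × 3.97 clockwise.
Balancing moments: F × 3.97 = 434.1, giving F = 434.1 / 3.97 = 109 N.

F ≈ 109 N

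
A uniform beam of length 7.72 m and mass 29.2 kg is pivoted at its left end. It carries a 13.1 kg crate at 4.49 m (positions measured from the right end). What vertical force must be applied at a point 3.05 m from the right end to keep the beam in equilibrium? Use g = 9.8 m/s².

F ≈ 325 N

Choose the left end as the axis so the unknown pivot reaction has zero arm there.
Beam weight: 29.2 × 9.8 = 286.2 N down at 3.86 m → arm 3.86 m, τ = 286.2 × 3.86 = 1105 N·m clockwise.
Crate: 13.1 × 9.8 = 128.4 N down at 4.49 m → arm 3.23 m, τ = 128.4 × 3.23 = 414.7 N·m clockwise.
Net moment of the loads = 1520 N·m clockwise.
The upward force F acts at a point 3.05 m from the right end, arm 4.67 m, giving F × 4.67 counterclockwise.
Στ = 0 ⇒ F × 4.67 = 1520 ⇒ F = 1520 / 4.67 = 325 N.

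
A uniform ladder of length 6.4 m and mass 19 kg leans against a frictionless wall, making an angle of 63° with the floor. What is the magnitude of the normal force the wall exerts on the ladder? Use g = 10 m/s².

Choose the foot of the ladder as the axis so the floor normal and friction both act there and drop out.
Ladder weight 19×10 = 190 N acts at 3.2 m along the ladder; its horizontal arm is 3.2·cos63° = 1.453 m → τ = 276.1 N·m clockwise.
Wall normal N acts horizontally at the top; its moment arm is the height L sinθ = 6.4·sin63° = 5.702 m, counterclockwise.
For rotational equilibrium, N × 5.702 = 276.1, so N = 48.4 N.

N_wall ≈ 48.4 N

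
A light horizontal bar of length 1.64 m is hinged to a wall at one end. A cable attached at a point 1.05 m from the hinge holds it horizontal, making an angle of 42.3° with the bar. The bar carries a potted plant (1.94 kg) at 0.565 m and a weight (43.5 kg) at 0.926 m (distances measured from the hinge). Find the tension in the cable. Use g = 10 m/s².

T ≈ 586 N

Taking torques about the hinge:
Potted plant: 1.94 × 10 = 19.4 N down at 0.565 m → arm 0.565 m, τ = 19.4 × 0.565 = 10.96 N·m clockwise.
Weight: 43.5 × 10 = 435 N down at 0.926 m → arm 0.926 m, τ = 435 × 0.926 = 402.8 N·m clockwise.
Total clockwise load moment = 413.8 N·m.
The cable tension T acts at 1.05 m; only its component perpendicular to the bar, T sinθ, produces torque. sin 42.3° = 0.673.
Στ = 0 ⇒ T × 1.05 × 0.673 = 413.8 ⇒ T = 413.8 / 0.7067 = 586 N.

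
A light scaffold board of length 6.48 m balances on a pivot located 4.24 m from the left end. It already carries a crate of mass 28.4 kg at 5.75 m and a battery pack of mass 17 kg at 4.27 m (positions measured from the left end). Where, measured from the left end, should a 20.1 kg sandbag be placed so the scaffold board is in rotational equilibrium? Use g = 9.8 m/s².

About the pivot (at 4.24 m from the left end):
Crate: 28.4 × 9.8 = 278.3 N down at 5.75 m → arm 1.51 m, τ = 278.3 × 1.51 = 420.2 N·m clockwise.
Battery pack: 17 × 9.8 = 166.6 N down at 4.27 m → arm 0.03 m, τ = 166.6 × 0.03 = 4.998 N·m clockwise.
Net moment of existing loads = 425.2 N·m clockwise.
The sandbag weighs 20.1 × 9.8 = 197 N and must supply an equal counterclockwise moment, so its lever arm about the pivot is 425.2 / 197 = 2.16 m.
That puts it at 4.24 − 2.16 = 2.08 m from the left end.

x ≈ 2.08 m from the left end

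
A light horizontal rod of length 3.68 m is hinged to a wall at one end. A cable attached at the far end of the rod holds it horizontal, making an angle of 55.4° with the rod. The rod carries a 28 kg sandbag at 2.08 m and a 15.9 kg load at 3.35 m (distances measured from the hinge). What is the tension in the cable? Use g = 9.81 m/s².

T ≈ 361 N

About the hinge:
Sandbag: 28 × 9.81 = 274.7 N down at 2.08 m → arm 2.08 m, τ = 274.7 × 2.08 = 571.4 N·m clockwise.
Load: 15.9 × 9.81 = 156 N down at 3.35 m → arm 3.35 m, τ = 156 × 3.35 = 522.6 N·m clockwise.
Total clockwise load moment = 1094 N·m.
The cable tension T acts at 3.68 m; only its component perpendicular to the rod, T sinθ, produces torque. sin 55.4° = 0.8231.
For rotational equilibrium, T × 3.68 × 0.8231 = 1094, so T = 1094 / 3.029 = 361 N.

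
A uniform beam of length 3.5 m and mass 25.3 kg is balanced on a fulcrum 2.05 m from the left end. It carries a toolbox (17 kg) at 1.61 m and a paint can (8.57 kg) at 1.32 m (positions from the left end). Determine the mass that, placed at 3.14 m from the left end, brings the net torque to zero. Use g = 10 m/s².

m ≈ 19.6 kg

Choose the fulcrum (at 2.05 m from the left end) as the axis so the support reaction has zero arm there.
Beam weight: 25.3 × 10 = 253 N down at 1.75 m → arm 0.3 m, τ = 253 × 0.3 = 75.9 N·m counterclockwise.
Toolbox: 17 × 10 = 170 N down at 1.61 m → arm 0.44 m, τ = 170 × 0.44 = 74.8 N·m counterclockwise.
Paint can: 8.57 × 10 = 85.7 N down at 1.32 m → arm 0.73 m, τ = 85.7 × 0.73 = 62.56 N·m counterclockwise.
Net moment of known loads = 213.3 N·m counterclockwise.
An unknown mass m at 3.14 m has arm 1.09 m; its moment is m·g·1.09 clockwise.
Setting net torque to zero: m × 10 × 1.09 = 213.3 → m = 213.3 / (10 × 1.09) = 19.6 kg.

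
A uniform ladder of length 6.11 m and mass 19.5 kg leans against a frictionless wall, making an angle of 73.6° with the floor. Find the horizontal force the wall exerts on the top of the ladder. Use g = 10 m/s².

N_wall ≈ 28.7 N

Take moments about the foot of the ladder.
Ladder weight 19.5×10 = 195 N acts at 3.055 m along the ladder; its horizontal arm is 3.055·cos73.6° = 0.8626 m → τ = 168.2 N·m clockwise.
Wall normal N acts horizontally at the top; its moment arm is the height L sinθ = 6.11·sin73.6° = 5.861 m, counterclockwise.
Στ = 0 ⇒ N × 5.861 = 168.2 ⇒ N = 28.7 N.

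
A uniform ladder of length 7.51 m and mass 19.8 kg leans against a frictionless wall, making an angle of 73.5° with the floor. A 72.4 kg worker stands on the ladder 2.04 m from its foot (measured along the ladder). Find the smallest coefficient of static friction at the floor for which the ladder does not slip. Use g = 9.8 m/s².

Choose the foot of the ladder as the axis so the floor normal and friction both act there and drop out.
Ladder weight 19.8×9.8 = 194 N acts at 3.755 m along the ladder; its horizontal arm is 3.755·cos73.5° = 1.066 m → τ = 206.8 N·m clockwise.
Worker: 72.4×9.8 = 709.5 N at 2.04 m → arm 0.5794 m → τ = 411.1 N·m clockwise.
Wall normal N acts horizontally at the top; its moment arm is the height L sinθ = 7.51·sin73.5° = 7.201 m, counterclockwise.
Setting net torque to zero: N × 7.201 = 617.9 → N = 85.81 N.
ΣFx = 0 ⇒ f = N_wall = 85.81 N. ΣFy = 0 ⇒ N_floor = 903.5 N.
μ_min = f / N_floor = 85.81 / 903.5 = 0.095.

μ_min ≈ 0.095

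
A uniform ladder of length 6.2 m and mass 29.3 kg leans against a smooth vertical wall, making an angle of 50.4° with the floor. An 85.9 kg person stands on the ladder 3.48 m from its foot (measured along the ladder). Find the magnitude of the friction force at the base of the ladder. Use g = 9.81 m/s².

f ≈ 510 N

Sum moments about the foot of the ladder (the floor normal and friction both act there and drop out).
Ladder weight 29.3×9.81 = 287.4 N acts at 3.1 m along the ladder; its horizontal arm is 3.1·cos50.4° = 1.976 m → τ = 567.9 N·m clockwise.
Person: 85.9×9.81 = 842.7 N at 3.48 m → arm 2.218 m → τ = 1869 N·m clockwise.
Wall normal N acts horizontally at the top; its moment arm is the height L sinθ = 6.2·sin50.4° = 4.777 m, counterclockwise.
Setting net torque to zero: N × 4.777 = 2437 → N = 510 N.
ΣFx = 0: friction at the foot balances the wall's push, so f = N_wall = 510 N.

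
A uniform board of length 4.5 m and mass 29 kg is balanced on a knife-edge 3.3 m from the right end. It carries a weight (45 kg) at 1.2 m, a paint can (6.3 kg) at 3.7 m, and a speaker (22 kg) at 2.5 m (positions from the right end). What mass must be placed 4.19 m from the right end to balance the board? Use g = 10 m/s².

Take moments about the knife-edge (at 3.3 m from the right end).
Beam weight: 29 × 10 = 290 N down at 2.25 m → arm 1.05 m, τ = 290 × 1.05 = 304.5 N·m clockwise.
Weight: 45 × 10 = 450 N down at 1.2 m → arm 2.1 m, τ = 450 × 2.1 = 945 N·m clockwise.
Paint can: 6.3 × 10 = 63 N down at 3.7 m → arm 0.4 m, τ = 63 × 0.4 = 25.2 N·m counterclockwise.
Speaker: 22 × 10 = 220 N down at 2.5 m → arm 0.8 m, τ = 220 × 0.8 = 176 N·m clockwise.
Net moment of known loads = 1400 N·m clockwise.
An unknown mass m at 4.19 m has arm 0.89 m; its moment is m·g·0.89 counterclockwise.
Στ = 0 ⇒ m × 10 × 0.89 = 1400 ⇒ m = 1400 / (10 × 0.89) = 157 kg.

m ≈ 157 kg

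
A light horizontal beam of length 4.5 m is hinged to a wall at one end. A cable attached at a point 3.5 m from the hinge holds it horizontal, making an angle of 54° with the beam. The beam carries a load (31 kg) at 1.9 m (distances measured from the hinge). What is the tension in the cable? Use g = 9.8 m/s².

T ≈ 204 N

About the hinge:
Load: 31 × 9.8 = 303.8 N down at 1.9 m → arm 1.9 m, τ = 303.8 × 1.9 = 577.2 N·m clockwise.
Total clockwise load moment = 577.2 N·m.
The cable tension T acts at 3.5 m; only its component perpendicular to the beam, T sinθ, produces torque. sin 54° = 0.809.
Setting net torque to zero: T × 3.5 × 0.809 = 577.2 → T = 577.2 / 2.832 = 204 N.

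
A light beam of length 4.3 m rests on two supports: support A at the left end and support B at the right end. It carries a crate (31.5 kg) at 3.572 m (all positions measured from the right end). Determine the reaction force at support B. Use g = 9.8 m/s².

R_B ≈ 52.3 N

Sum moments about support A (its reaction then has zero moment arm).
Crate: 31.5 × 9.8 = 308.7 N down at 3.572 m → arm 0.728 m, τ = 308.7 × 0.728 = 224.7 N·m clockwise.
Net load moment about support A = 224.7 N·m clockwise.
Reaction R at support B is upward at 0 m, arm 4.3 m → moment R × 4.3 counterclockwise.
For rotational equilibrium, R × 4.3 = 224.7, so R = 52.3 N.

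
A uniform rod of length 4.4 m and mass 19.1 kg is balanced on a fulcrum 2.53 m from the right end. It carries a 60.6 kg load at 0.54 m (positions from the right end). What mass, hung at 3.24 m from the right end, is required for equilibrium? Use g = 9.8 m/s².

m ≈ 179 kg

Sum moments about the fulcrum (at 2.53 m from the right end) (the support reaction has zero arm there).
Beam weight: 19.1 × 9.8 = 187.2 N down at 2.2 m → arm 0.33 m, τ = 187.2 × 0.33 = 61.78 N·m clockwise.
Load: 60.6 × 9.8 = 593.9 N down at 0.54 m → arm 1.99 m, τ = 593.9 × 1.99 = 1182 N·m clockwise.
Net moment of known loads = 1244 N·m clockwise.
An unknown mass m at 3.24 m has arm 0.71 m; its moment is m·g·0.71 counterclockwise.
For rotational equilibrium, m × 9.8 × 0.71 = 1244, so m = 1244 / (9.8 × 0.71) = 179 kg.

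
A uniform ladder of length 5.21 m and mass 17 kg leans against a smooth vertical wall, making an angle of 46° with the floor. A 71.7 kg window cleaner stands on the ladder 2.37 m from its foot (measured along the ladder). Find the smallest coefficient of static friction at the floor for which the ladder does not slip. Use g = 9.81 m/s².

Sum moments about the foot of the ladder (the floor normal and friction both act there and drop out).
Ladder weight 17×9.81 = 166.8 N acts at 2.605 m along the ladder; its horizontal arm is 2.605·cos46° = 1.81 m → τ = 301.9 N·m clockwise.
Window cleaner: 71.7×9.81 = 703.4 N at 2.37 m → arm 1.646 m → τ = 1158 N·m clockwise.
Wall normal N acts horizontally at the top; its moment arm is the height L sinθ = 5.21·sin46° = 3.748 m, counterclockwise.
Balancing moments: N × 3.748 = 1460, giving N = 389.5 N.
ΣFx = 0 ⇒ f = N_wall = 389.5 N. ΣFy = 0 ⇒ N_floor = 870.2 N.
μ_min = f / N_floor = 389.5 / 870.2 = 0.448.

μ_min ≈ 0.448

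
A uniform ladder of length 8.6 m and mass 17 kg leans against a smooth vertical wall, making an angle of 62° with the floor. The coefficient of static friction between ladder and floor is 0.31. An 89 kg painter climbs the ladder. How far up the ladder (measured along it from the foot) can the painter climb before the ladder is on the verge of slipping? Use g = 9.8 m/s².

d ≈ 5.15 m

Taking torques about the foot of the ladder:
Ladder weight 17×9.8 = 166.6 N acts at 4.3 m along the ladder; its horizontal arm is 4.3·cos62° = 2.019 m → τ = 336.4 N·m clockwise.
Painter weight 89×9.8 = 872.2 N at distance d → arm d·cos62° → τ = 872.2·d·0.4695 clockwise.
Wall normal N at the top has arm L sinθ = 7.593 m counterclockwise, so Στ = 0 gives N·7.593 = 336.4 + 409.5·d.
ΣFy = 0 ⇒ N_floor = 1039 N, so the maximum friction is μ_s·N_floor = 0.31×1039 = 322.1 N. ΣFx = 0 ⇒ N_wall = f, so at the slipping point N = 322.1 N.
Substituting: 322.1×7.593 = 336.4 + 409.5·d ⇒ d = (2446 − 336.4) / 409.5 = 5.15 m.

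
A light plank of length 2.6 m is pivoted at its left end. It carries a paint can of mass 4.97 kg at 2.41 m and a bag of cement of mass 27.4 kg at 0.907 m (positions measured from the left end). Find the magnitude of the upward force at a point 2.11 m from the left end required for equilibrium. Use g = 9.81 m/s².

Take moments about the left end.
Paint can: 4.97 × 9.81 = 48.76 N down at 2.41 m → arm 2.41 m, τ = 48.76 × 2.41 = 117.5 N·m clockwise.
Bag of cement: 27.4 × 9.81 = 268.8 N down at 0.907 m → arm 0.907 m, τ = 268.8 × 0.907 = 243.8 N·m clockwise.
Net moment of the loads = 361.3 N·m clockwise.
The upward force F acts at a point 2.11 m from the left end, arm 2.11 m, giving F × 2.11 counterclockwise.
Balancing moments: F × 2.11 = 361.3, giving F = 361.3 / 2.11 = 171 N.

F ≈ 171 N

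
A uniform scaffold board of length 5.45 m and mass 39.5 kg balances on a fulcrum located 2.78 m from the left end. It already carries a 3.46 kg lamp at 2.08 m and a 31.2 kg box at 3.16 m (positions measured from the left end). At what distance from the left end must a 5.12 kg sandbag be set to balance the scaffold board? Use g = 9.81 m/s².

Taking torques about the fulcrum (at 2.78 m from the left end):
Beam weight: 39.5 × 9.81 = 387.5 N down at 2.725 m → arm 0.055 m, τ = 387.5 × 0.055 = 21.31 N·m counterclockwise.
Lamp: 3.46 × 9.81 = 33.94 N down at 2.08 m → arm 0.7 m, τ = 33.94 × 0.7 = 23.76 N·m counterclockwise.
Box: 31.2 × 9.81 = 306.1 N down at 3.16 m → arm 0.38 m, τ = 306.1 × 0.38 = 116.3 N·m clockwise.
Net moment of existing loads = 71.23 N·m clockwise.
The sandbag weighs 5.12 × 9.81 = 50.23 N and must supply an equal counterclockwise moment, so its lever arm about the fulcrum is 71.23 / 50.23 = 1.42 m.
That puts it at 2.78 − 1.42 = 1.36 m from the left end.

x ≈ 1.36 m from the left end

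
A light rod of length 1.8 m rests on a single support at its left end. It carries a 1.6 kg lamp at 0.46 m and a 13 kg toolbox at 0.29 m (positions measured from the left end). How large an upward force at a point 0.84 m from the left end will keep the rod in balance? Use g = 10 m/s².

Taking torques about the left end:
Lamp: 1.6 × 10 = 16 N down at 0.46 m → arm 0.46 m, τ = 16 × 0.46 = 7.36 N·m clockwise.
Toolbox: 13 × 10 = 130 N down at 0.29 m → arm 0.29 m, τ = 130 × 0.29 = 37.7 N·m clockwise.
Net moment of the loads = 45.06 N·m clockwise.
The upward force F acts at a point 0.84 m from the left end, arm 0.84 m, giving F × 0.84 counterclockwise.
Balancing moments: F × 0.84 = 45.06, giving F = 45.06 / 0.84 = 53.6 N.

F ≈ 53.6 N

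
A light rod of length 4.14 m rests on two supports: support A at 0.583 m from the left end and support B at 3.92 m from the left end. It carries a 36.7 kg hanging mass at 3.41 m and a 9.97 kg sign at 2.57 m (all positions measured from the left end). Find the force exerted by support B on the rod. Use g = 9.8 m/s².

R_B ≈ 363 N

Take moments about support A.
Hanging mass: 36.7 × 9.8 = 359.7 N down at 3.41 m → arm 2.827 m, τ = 359.7 × 2.827 = 1017 N·m clockwise.
Sign: 9.97 × 9.8 = 97.71 N down at 2.57 m → arm 1.987 m, τ = 97.71 × 1.987 = 194.1 N·m clockwise.
Net load moment about support A = 1211 N·m clockwise.
Reaction R at support B is upward at 3.92 m, arm 3.337 m → moment R × 3.337 counterclockwise.
Setting net torque to zero: R × 3.337 = 1211 → R = 363 N.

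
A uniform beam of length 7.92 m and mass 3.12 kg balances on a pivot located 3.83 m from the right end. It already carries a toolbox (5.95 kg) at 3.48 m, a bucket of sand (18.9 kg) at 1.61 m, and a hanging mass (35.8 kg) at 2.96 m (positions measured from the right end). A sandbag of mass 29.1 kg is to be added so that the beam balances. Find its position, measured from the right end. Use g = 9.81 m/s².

x ≈ 6.4 m from the right end

Take moments about the pivot (at 3.83 m from the right end).
Beam weight: 3.12 × 9.81 = 30.61 N down at 3.96 m → arm 0.13 m, τ = 30.61 × 0.13 = 3.979 N·m counterclockwise.
Toolbox: 5.95 × 9.81 = 58.37 N down at 3.48 m → arm 0.35 m, τ = 58.37 × 0.35 = 20.43 N·m clockwise.
Bucket of sand: 18.9 × 9.81 = 185.4 N down at 1.61 m → arm 2.22 m, τ = 185.4 × 2.22 = 411.6 N·m clockwise.
Hanging mass: 35.8 × 9.81 = 351.2 N down at 2.96 m → arm 0.87 m, τ = 351.2 × 0.87 = 305.5 N·m clockwise.
Net moment of existing loads = 733.6 N·m clockwise.
The sandbag weighs 29.1 × 9.81 = 285.5 N and must supply an equal counterclockwise moment, so its lever arm about the pivot is 733.6 / 285.5 = 2.57 m.
That puts it at 3.83 + 2.57 = 6.4 m from the right end.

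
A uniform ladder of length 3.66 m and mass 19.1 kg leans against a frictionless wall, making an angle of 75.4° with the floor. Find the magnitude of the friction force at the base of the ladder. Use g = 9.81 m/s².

f ≈ 24.4 N

About the foot of the ladder:
Ladder weight 19.1×9.81 = 187.4 N acts at 1.83 m along the ladder; its horizontal arm is 1.83·cos75.4° = 0.4613 m → τ = 86.45 N·m clockwise.
Wall normal N acts horizontally at the top; its moment arm is the height L sinθ = 3.66·sin75.4° = 3.542 m, counterclockwise.
Στ = 0 ⇒ N × 3.542 = 86.45 ⇒ N = 24.4 N.
ΣFx = 0: friction at the foot balances the wall's push, so f = N_wall = 24.4 N.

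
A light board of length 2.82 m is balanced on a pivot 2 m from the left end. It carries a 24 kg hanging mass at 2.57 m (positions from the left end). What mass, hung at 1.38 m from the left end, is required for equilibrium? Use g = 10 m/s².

Choose the pivot (at 2 m from the left end) as the axis so the support reaction has zero arm there.
Hanging mass: 24 × 10 = 240 N down at 2.57 m → arm 0.57 m, τ = 240 × 0.57 = 136.8 N·m clockwise.
Net moment of known loads = 136.8 N·m clockwise.
An unknown mass m at 1.38 m has arm 0.62 m; its moment is m·g·0.62 counterclockwise.
Στ = 0 ⇒ m × 10 × 0.62 = 136.8 ⇒ m = 136.8 / (10 × 0.62) = 22.1 kg.

m ≈ 22.1 kg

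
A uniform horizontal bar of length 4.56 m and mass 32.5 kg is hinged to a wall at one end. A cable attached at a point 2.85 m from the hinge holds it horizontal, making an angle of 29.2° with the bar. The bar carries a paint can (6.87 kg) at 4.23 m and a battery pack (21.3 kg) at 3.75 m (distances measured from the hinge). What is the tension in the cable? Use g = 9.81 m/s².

T ≈ 1290 N

Choose the hinge as the axis so the unknown hinge reaction has zero arm there.
Beam weight: 32.5 × 9.81 = 318.8 N down at 2.28 m → arm 2.28 m, τ = 318.8 × 2.28 = 726.9 N·m clockwise.
Paint can: 6.87 × 9.81 = 67.39 N down at 4.23 m → arm 4.23 m, τ = 67.39 × 4.23 = 285.1 N·m clockwise.
Battery pack: 21.3 × 9.81 = 209 N down at 3.75 m → arm 3.75 m, τ = 209 × 3.75 = 783.8 N·m clockwise.
Total clockwise load moment = 1796 N·m.
The cable tension T acts at 2.85 m; only its component perpendicular to the bar, T sinθ, produces torque. sin 29.2° = 0.4879.
Στ = 0 ⇒ T × 2.85 × 0.4879 = 1796 ⇒ T = 1796 / 1.391 = 1290 N.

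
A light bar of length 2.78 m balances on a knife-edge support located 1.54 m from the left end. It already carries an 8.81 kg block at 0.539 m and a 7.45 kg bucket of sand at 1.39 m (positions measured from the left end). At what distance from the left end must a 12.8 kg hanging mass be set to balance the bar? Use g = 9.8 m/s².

x ≈ 2.32 m from the left end

Take moments about the knife-edge support (at 1.54 m from the left end).
Block: 8.81 × 9.8 = 86.34 N down at 0.539 m → arm 1.001 m, τ = 86.34 × 1.001 = 86.43 N·m counterclockwise.
Bucket of sand: 7.45 × 9.8 = 73.01 N down at 1.39 m → arm 0.15 m, τ = 73.01 × 0.15 = 10.95 N·m counterclockwise.
Net moment of existing loads = 97.38 N·m counterclockwise.
The hanging mass weighs 12.8 × 9.8 = 125.4 N and must supply an equal clockwise moment, so its lever arm about the knife-edge support is 97.38 / 125.4 = 0.777 m.
That puts it at 1.54 + 0.777 = 2.32 m from the left end.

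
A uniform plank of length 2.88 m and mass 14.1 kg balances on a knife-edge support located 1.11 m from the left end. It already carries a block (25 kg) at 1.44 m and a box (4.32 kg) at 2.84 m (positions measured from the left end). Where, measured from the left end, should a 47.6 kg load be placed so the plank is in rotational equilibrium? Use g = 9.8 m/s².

x ≈ 0.682 m from the left end

Taking torques about the knife-edge support (at 1.11 m from the left end):
Beam weight: 14.1 × 9.8 = 138.2 N down at 1.44 m → arm 0.33 m, τ = 138.2 × 0.33 = 45.61 N·m clockwise.
Block: 25 × 9.8 = 245 N down at 1.44 m → arm 0.33 m, τ = 245 × 0.33 = 80.85 N·m clockwise.
Box: 4.32 × 9.8 = 42.34 N down at 2.84 m → arm 1.73 m, τ = 42.34 × 1.73 = 73.25 N·m clockwise.
Net moment of existing loads = 199.7 N·m clockwise.
The load weighs 47.6 × 9.8 = 466.5 N and must supply an equal counterclockwise moment, so its lever arm about the knife-edge support is 199.7 / 466.5 = 0.428 m.
That puts it at 1.11 − 0.428 = 0.682 m from the left end.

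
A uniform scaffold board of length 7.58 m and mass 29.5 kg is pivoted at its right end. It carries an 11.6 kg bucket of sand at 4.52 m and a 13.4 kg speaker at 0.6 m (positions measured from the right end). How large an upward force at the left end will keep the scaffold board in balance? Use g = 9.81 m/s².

F ≈ 223 N

About the right end:
Beam weight: 29.5 × 9.81 = 289.4 N down at 3.79 m → arm 3.79 m, τ = 289.4 × 3.79 = 1097 N·m counterclockwise.
Bucket of sand: 11.6 × 9.81 = 113.8 N down at 4.52 m → arm 4.52 m, τ = 113.8 × 4.52 = 514.4 N·m counterclockwise.
Speaker: 13.4 × 9.81 = 131.5 N down at 0.6 m → arm 0.6 m, τ = 131.5 × 0.6 = 78.9 N·m counterclockwise.
Net moment of the loads = 1690 N·m counterclockwise.
The upward force F acts at the left end, arm 7.58 m, giving F × 7.58 clockwise.
Στ = 0 ⇒ F × 7.58 = 1690 ⇒ F = 1690 / 7.58 = 223 N.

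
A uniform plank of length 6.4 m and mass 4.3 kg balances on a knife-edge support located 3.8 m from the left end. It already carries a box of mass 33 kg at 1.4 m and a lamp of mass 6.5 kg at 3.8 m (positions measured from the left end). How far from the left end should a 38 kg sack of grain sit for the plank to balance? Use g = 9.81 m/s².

x ≈ 5.95 m from the left end

Take moments about the knife-edge support (at 3.8 m from the left end).
Beam weight: 4.3 × 9.81 = 42.18 N down at 3.2 m → arm 0.6 m, τ = 42.18 × 0.6 = 25.31 N·m counterclockwise.
Box: 33 × 9.81 = 323.7 N down at 1.4 m → arm 2.4 m, τ = 323.7 × 2.4 = 776.9 N·m counterclockwise.
Lamp: acts at the knife-edge support, moment arm 0 → no torque.
Net moment of existing loads = 802.2 N·m counterclockwise.
The sack of grain weighs 38 × 9.81 = 372.8 N and must supply an equal clockwise moment, so its lever arm about the knife-edge support is 802.2 / 372.8 = 2.15 m.
That puts it at 3.8 + 2.15 = 5.95 m from the left end.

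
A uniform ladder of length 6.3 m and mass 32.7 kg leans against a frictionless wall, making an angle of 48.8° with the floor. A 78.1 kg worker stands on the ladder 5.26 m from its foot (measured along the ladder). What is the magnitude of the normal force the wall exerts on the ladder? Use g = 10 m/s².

Sum moments about the foot of the ladder (the floor normal and friction both act there and drop out).
Ladder weight 32.7×10 = 327 N acts at 3.15 m along the ladder; its horizontal arm is 3.15·cos48.8° = 2.075 m → τ = 678.5 N·m clockwise.
Worker: 78.1×10 = 781 N at 5.26 m → arm 3.465 m → τ = 2706 N·m clockwise.
Wall normal N acts horizontally at the top; its moment arm is the height L sinθ = 6.3·sin48.8° = 4.74 m, counterclockwise.
Στ = 0 ⇒ N × 4.74 = 3384 ⇒ N = 714 N.

N_wall ≈ 714 N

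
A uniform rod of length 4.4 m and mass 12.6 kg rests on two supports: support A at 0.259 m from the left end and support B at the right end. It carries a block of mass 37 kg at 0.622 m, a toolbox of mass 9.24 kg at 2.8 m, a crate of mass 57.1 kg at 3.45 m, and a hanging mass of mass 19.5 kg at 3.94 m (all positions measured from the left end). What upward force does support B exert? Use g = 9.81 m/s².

Sum moments about support A (its reaction then has zero moment arm).
Beam weight: 12.6 × 9.81 = 123.6 N down at 2.2 m → arm 1.941 m, τ = 123.6 × 1.941 = 239.9 N·m clockwise.
Block: 37 × 9.81 = 363 N down at 0.622 m → arm 0.363 m, τ = 363 × 0.363 = 131.8 N·m clockwise.
Toolbox: 9.24 × 9.81 = 90.64 N down at 2.8 m → arm 2.541 m, τ = 90.64 × 2.541 = 230.3 N·m clockwise.
Crate: 57.1 × 9.81 = 560.2 N down at 3.45 m → arm 3.191 m, τ = 560.2 × 3.191 = 1788 N·m clockwise.
Hanging mass: 19.5 × 9.81 = 191.3 N down at 3.94 m → arm 3.681 m, τ = 191.3 × 3.681 = 704.2 N·m clockwise.
Net load moment about support A = 3094 N·m clockwise.
Reaction R at support B is upward at 4.4 m, arm 4.141 m → moment R × 4.141 counterclockwise.
For rotational equilibrium, R × 4.141 = 3094, so R = 747 N.

R_B ≈ 747 N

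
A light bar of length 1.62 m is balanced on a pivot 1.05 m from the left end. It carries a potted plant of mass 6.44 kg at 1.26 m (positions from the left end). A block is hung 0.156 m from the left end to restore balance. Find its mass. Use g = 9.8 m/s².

About the pivot (at 1.05 m from the left end):
Potted plant: 6.44 × 9.8 = 63.11 N down at 1.26 m → arm 0.21 m, τ = 63.11 × 0.21 = 13.25 N·m clockwise.
Net moment of known loads = 13.25 N·m clockwise.
An unknown mass m at 0.156 m has arm 0.894 m; its moment is m·g·0.894 counterclockwise.
Setting net torque to zero: m × 9.8 × 0.894 = 13.25 → m = 13.25 / (9.8 × 0.894) = 1.51 kg.

m ≈ 1.51 kg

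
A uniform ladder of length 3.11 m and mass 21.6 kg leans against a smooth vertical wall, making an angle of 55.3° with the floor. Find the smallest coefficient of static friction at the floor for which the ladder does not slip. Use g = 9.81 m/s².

Take moments about the foot of the ladder.
Ladder weight 21.6×9.81 = 211.9 N acts at 1.555 m along the ladder; its horizontal arm is 1.555·cos55.3° = 0.8852 m → τ = 187.6 N·m clockwise.
Wall normal N acts horizontally at the top; its moment arm is the height L sinθ = 3.11·sin55.3° = 2.557 m, counterclockwise.
Στ = 0 ⇒ N × 2.557 = 187.6 ⇒ N = 73.37 N.
ΣFx = 0 ⇒ f = N_wall = 73.37 N. ΣFy = 0 ⇒ N_floor = 211.9 N.
μ_min = f / N_floor = 73.37 / 211.9 = 0.346.

μ_min ≈ 0.346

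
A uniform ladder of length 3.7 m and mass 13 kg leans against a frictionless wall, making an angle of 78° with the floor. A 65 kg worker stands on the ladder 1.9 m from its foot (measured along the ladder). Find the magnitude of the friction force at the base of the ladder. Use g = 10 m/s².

Take moments about the foot of the ladder.
Ladder weight 13×10 = 130 N acts at 1.85 m along the ladder; its horizontal arm is 1.85·cos78° = 0.3846 m → τ = 50 N·m clockwise.
Worker: 65×10 = 650 N at 1.9 m → arm 0.395 m → τ = 256.8 N·m clockwise.
Wall normal N acts horizontally at the top; its moment arm is the height L sinθ = 3.7·sin78° = 3.619 m, counterclockwise.
For rotational equilibrium, N × 3.619 = 306.8, so N = 84.8 N.
ΣFx = 0: friction at the foot balances the wall's push, so f = N_wall = 84.8 N.

f ≈ 84.8 N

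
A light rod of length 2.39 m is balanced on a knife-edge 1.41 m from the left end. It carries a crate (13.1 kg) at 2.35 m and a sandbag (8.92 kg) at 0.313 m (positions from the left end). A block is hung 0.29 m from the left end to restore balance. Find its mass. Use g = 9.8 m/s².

m ≈ 2.26 kg

Take moments about the knife-edge (at 1.41 m from the left end).
Crate: 13.1 × 9.8 = 128.4 N down at 2.35 m → arm 0.94 m, τ = 128.4 × 0.94 = 120.7 N·m clockwise.
Sandbag: 8.92 × 9.8 = 87.42 N down at 0.313 m → arm 1.097 m, τ = 87.42 × 1.097 = 95.9 N·m counterclockwise.
Net moment of known loads = 24.8 N·m clockwise.
An unknown mass m at 0.29 m has arm 1.12 m; its moment is m·g·1.12 counterclockwise.
For rotational equilibrium, m × 9.8 × 1.12 = 24.8, so m = 24.8 / (9.8 × 1.12) = 2.26 kg.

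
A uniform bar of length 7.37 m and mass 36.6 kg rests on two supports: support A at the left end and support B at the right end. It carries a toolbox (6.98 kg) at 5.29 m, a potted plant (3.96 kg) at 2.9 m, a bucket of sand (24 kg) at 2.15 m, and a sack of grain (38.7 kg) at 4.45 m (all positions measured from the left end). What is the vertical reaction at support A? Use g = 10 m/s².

About support B:
Beam weight: 36.6 × 10 = 366 N down at 3.685 m → arm 3.685 m, τ = 366 × 3.685 = 1349 N·m counterclockwise.
Toolbox: 6.98 × 10 = 69.8 N down at 5.29 m → arm 2.08 m, τ = 69.8 × 2.08 = 145.2 N·m counterclockwise.
Potted plant: 3.96 × 10 = 39.6 N down at 2.9 m → arm 4.47 m, τ = 39.6 × 4.47 = 177 N·m counterclockwise.
Bucket of sand: 24 × 10 = 240 N down at 2.15 m → arm 5.22 m, τ = 240 × 5.22 = 1253 N·m counterclockwise.
Sack of grain: 38.7 × 10 = 387 N down at 4.45 m → arm 2.92 m, τ = 387 × 2.92 = 1130 N·m counterclockwise.
Net load moment about support B = 4054 N·m counterclockwise.
Reaction R at support A is upward at 0 m, arm 7.37 m → moment R × 7.37 clockwise.
For rotational equilibrium, R × 7.37 = 4054, so R = 550 N.

R_A ≈ 550 N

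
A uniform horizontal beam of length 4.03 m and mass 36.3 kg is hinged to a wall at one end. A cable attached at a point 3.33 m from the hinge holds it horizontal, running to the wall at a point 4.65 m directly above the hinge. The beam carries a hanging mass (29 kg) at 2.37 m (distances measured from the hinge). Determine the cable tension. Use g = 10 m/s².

Choose the hinge as the axis so the unknown hinge reaction has zero arm there.
Beam weight: 36.3 × 10 = 363 N down at 2.015 m → arm 2.015 m, τ = 363 × 2.015 = 731.4 N·m clockwise.
Hanging mass: 29 × 10 = 290 N down at 2.37 m → arm 2.37 m, τ = 290 × 2.37 = 687.3 N·m clockwise.
Total clockwise load moment = 1419 N·m.
The cable tension T acts at 3.33 m; only its component perpendicular to the beam, T sinθ, produces torque. sinθ = h/√(h²+d²) = 4.65/√(4.65²+3.33²) = 0.813.
For rotational equilibrium, T × 3.33 × 0.813 = 1419, so T = 1419 / 2.707 = 524 N.

T ≈ 524 N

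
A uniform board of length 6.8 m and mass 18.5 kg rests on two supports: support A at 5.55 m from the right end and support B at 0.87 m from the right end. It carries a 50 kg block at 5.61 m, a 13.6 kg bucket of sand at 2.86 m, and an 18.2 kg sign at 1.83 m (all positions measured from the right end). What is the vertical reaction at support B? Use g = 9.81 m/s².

R_B ≈ 296 N

Sum moments about support A (its reaction then has zero moment arm).
Beam weight: 18.5 × 9.81 = 181.5 N down at 3.4 m → arm 2.15 m, τ = 181.5 × 2.15 = 390.2 N·m clockwise.
Block: 50 × 9.81 = 490.5 N down at 5.61 m → arm 0.06 m, τ = 490.5 × 0.06 = 29.43 N·m counterclockwise.
Bucket of sand: 13.6 × 9.81 = 133.4 N down at 2.86 m → arm 2.69 m, τ = 133.4 × 2.69 = 358.8 N·m clockwise.
Sign: 18.2 × 9.81 = 178.5 N down at 1.83 m → arm 3.72 m, τ = 178.5 × 3.72 = 664 N·m clockwise.
Net load moment about support A = 1384 N·m clockwise.
Reaction R at support B is upward at 0.87 m, arm 4.68 m → moment R × 4.68 counterclockwise.
Στ = 0 ⇒ R × 4.68 = 1384 ⇒ R = 296 N.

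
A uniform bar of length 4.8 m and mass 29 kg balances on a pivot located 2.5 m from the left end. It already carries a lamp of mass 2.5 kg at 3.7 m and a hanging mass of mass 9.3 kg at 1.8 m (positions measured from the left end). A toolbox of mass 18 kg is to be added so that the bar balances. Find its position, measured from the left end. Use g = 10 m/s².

x ≈ 2.86 m from the left end

Sum moments about the pivot (at 2.5 m from the left end) (the support reaction has zero arm there).
Beam weight: 29 × 10 = 290 N down at 2.4 m → arm 0.1 m, τ = 290 × 0.1 = 29 N·m counterclockwise.
Lamp: 2.5 × 10 = 25 N down at 3.7 m → arm 1.2 m, τ = 25 × 1.2 = 30 N·m clockwise.
Hanging mass: 9.3 × 10 = 93 N down at 1.8 m → arm 0.7 m, τ = 93 × 0.7 = 65.1 N·m counterclockwise.
Net moment of existing loads = 64.1 N·m counterclockwise.
The toolbox weighs 18 × 10 = 180 N and must supply an equal clockwise moment, so its lever arm about the pivot is 64.1 / 180 = 0.356 m.
That puts it at 2.5 + 0.356 = 2.86 m from the left end.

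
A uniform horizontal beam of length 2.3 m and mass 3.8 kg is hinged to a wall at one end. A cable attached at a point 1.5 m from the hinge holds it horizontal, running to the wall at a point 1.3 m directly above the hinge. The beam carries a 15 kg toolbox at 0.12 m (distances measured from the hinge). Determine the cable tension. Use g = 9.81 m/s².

T ≈ 61.6 N

Sum moments about the hinge (the unknown hinge reaction has zero arm there).
Beam weight: 3.8 × 9.81 = 37.28 N down at 1.15 m → arm 1.15 m, τ = 37.28 × 1.15 = 42.87 N·m clockwise.
Toolbox: 15 × 9.81 = 147.2 N down at 0.12 m → arm 0.12 m, τ = 147.2 × 0.12 = 17.66 N·m clockwise.
Total clockwise load moment = 60.53 N·m.
The cable tension T acts at 1.5 m; only its component perpendicular to the beam, T sinθ, produces torque. sinθ = h/√(h²+d²) = 1.3/√(1.3²+1.5²) = 0.6549.
For rotational equilibrium, T × 1.5 × 0.6549 = 60.53, so T = 60.53 / 0.9824 = 61.6 N.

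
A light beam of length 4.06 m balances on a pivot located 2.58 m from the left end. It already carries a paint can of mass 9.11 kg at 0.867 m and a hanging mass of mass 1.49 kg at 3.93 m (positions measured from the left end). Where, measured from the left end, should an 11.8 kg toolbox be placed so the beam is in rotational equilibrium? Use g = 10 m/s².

Sum moments about the pivot (at 2.58 m from the left end) (the support reaction has zero arm there).
Paint can: 9.11 × 10 = 91.1 N down at 0.867 m → arm 1.713 m, τ = 91.1 × 1.713 = 156.1 N·m counterclockwise.
Hanging mass: 1.49 × 10 = 14.9 N down at 3.93 m → arm 1.35 m, τ = 14.9 × 1.35 = 20.12 N·m clockwise.
Net moment of existing loads = 136 N·m counterclockwise.
The toolbox weighs 11.8 × 10 = 118 N and must supply an equal clockwise moment, so its lever arm about the pivot is 136 / 118 = 1.15 m.
That puts it at 2.58 + 1.15 = 3.73 m from the left end.

x ≈ 3.73 m from the left end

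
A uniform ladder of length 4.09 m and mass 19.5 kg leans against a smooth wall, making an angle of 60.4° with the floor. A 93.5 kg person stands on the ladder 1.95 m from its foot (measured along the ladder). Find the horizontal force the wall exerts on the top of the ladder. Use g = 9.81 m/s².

About the foot of the ladder:
Ladder weight 19.5×9.81 = 191.3 N acts at 2.045 m along the ladder; its horizontal arm is 2.045·cos60.4° = 1.01 m → τ = 193.2 N·m clockwise.
Person: 93.5×9.81 = 917.2 N at 1.95 m → arm 0.9632 m → τ = 883.4 N·m clockwise.
Wall normal N acts horizontally at the top; its moment arm is the height L sinθ = 4.09·sin60.4° = 3.556 m, counterclockwise.
Setting net torque to zero: N × 3.556 = 1077 → N = 303 N.

N_wall ≈ 303 N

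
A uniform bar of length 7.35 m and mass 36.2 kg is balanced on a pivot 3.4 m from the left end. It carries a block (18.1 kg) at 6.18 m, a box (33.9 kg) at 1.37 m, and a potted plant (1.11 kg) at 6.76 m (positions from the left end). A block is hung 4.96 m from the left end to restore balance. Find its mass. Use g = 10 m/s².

m ≈ 3.09 kg

Taking torques about the pivot (at 3.4 m from the left end):
Beam weight: 36.2 × 10 = 362 N down at 3.675 m → arm 0.275 m, τ = 362 × 0.275 = 99.55 N·m clockwise.
Block: 18.1 × 10 = 181 N down at 6.18 m → arm 2.78 m, τ = 181 × 2.78 = 503.2 N·m clockwise.
Box: 33.9 × 10 = 339 N down at 1.37 m → arm 2.03 m, τ = 339 × 2.03 = 688.2 N·m counterclockwise.
Potted plant: 1.11 × 10 = 11.1 N down at 6.76 m → arm 3.36 m, τ = 11.1 × 3.36 = 37.3 N·m clockwise.
Net moment of known loads = 48.15 N·m counterclockwise.
An unknown mass m at 4.96 m has arm 1.56 m; its moment is m·g·1.56 clockwise.
Balancing moments: m × 10 × 1.56 = 48.15, giving m = 48.15 / (10 × 1.56) = 3.09 kg.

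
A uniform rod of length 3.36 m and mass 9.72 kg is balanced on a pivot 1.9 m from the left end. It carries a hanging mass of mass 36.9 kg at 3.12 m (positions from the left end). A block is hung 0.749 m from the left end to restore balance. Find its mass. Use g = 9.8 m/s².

Taking torques about the pivot (at 1.9 m from the left end):
Beam weight: 9.72 × 9.8 = 95.26 N down at 1.68 m → arm 0.22 m, τ = 95.26 × 0.22 = 20.96 N·m counterclockwise.
Hanging mass: 36.9 × 9.8 = 361.6 N down at 3.12 m → arm 1.22 m, τ = 361.6 × 1.22 = 441.2 N·m clockwise.
Net moment of known loads = 420.2 N·m clockwise.
An unknown mass m at 0.749 m has arm 1.151 m; its moment is m·g·1.151 counterclockwise.
Setting net torque to zero: m × 9.8 × 1.151 = 420.2 → m = 420.2 / (9.8 × 1.151) = 37.3 kg.

m ≈ 37.3 kg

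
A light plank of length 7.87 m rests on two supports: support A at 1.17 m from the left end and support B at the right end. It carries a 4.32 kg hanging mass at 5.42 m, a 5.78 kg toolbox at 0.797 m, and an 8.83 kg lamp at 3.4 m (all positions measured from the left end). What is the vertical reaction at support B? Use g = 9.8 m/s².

Take moments about support A.
Hanging mass: 4.32 × 9.8 = 42.34 N down at 5.42 m → arm 4.25 m, τ = 42.34 × 4.25 = 179.9 N·m clockwise.
Toolbox: 5.78 × 9.8 = 56.64 N down at 0.797 m → arm 0.373 m, τ = 56.64 × 0.373 = 21.13 N·m counterclockwise.
Lamp: 8.83 × 9.8 = 86.53 N down at 3.4 m → arm 2.23 m, τ = 86.53 × 2.23 = 193 N·m clockwise.
Net load moment about support A = 351.8 N·m clockwise.
Reaction R at support B is upward at 7.87 m, arm 6.7 m → moment R × 6.7 counterclockwise.
For rotational equilibrium, R × 6.7 = 351.8, so R = 52.5 N.

R_B ≈ 52.5 N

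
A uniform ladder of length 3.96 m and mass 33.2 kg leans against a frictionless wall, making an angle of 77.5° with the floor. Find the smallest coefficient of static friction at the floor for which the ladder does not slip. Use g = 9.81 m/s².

μ_min ≈ 0.111

Choose the foot of the ladder as the axis so the floor normal and friction both act there and drop out.
Ladder weight 33.2×9.81 = 325.7 N acts at 1.98 m along the ladder; its horizontal arm is 1.98·cos77.5° = 0.4286 m → τ = 139.6 N·m clockwise.
Wall normal N acts horizontally at the top; its moment arm is the height L sinθ = 3.96·sin77.5° = 3.866 m, counterclockwise.
For rotational equilibrium, N × 3.866 = 139.6, so N = 36.11 N.
ΣFx = 0 ⇒ f = N_wall = 36.11 N. ΣFy = 0 ⇒ N_floor = 325.7 N.
μ_min = f / N_floor = 36.11 / 325.7 = 0.111.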